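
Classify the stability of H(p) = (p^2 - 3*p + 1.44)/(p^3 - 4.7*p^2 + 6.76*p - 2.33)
Denominator: p^3 - 4.7*p^2 + 6.76*p - 2.33 = (p - 0.5)(p^2 - 4.2*p + 4.66). Poles: 0.5, 2.1 + 0.5j, 2.1 - 0.5j. Unstable (3 pole(s) in RHP)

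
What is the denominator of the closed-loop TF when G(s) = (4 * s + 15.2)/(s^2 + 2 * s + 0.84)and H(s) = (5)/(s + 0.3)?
Characteristic poly = G_den * H_den + G_num * H_num = (s^3 + 2.3*s^2 + 1.44*s + 0.252) + (20*s + 76) = s^3 + 2.3*s^2 + 21.44*s + 76.252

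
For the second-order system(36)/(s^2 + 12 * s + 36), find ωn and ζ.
Standard form: ωn²/(s²+2ζωn·s+ωn²).
const=36=ωn² → ωn=6, s coeff=12=2ζωn → ζ=1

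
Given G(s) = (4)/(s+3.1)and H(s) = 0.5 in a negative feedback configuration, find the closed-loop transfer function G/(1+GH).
Closed-loop T = G/(1+GH).
Numerator: G_num * H_den = 4.
Denominator: G_den * H_den + G_num * H_num = (s + 3.1) + (2) = s + 5.1.
T(s) = (4)/(s + 5.1)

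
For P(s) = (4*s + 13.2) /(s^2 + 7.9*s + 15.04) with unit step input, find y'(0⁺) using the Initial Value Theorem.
IVT: y'(0⁺) = lim_{s→∞} s²·Y(s) = lim_{s→∞} s·P(s).
deg(num) = 1, deg(den) = 2, relative degree = 1, so s·P(s) → (leading num)/(leading den) = 4/1 = 4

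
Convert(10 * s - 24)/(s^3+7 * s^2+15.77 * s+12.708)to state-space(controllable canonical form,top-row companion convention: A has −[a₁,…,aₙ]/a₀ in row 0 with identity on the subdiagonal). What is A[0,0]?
Reachable canonical form for den = s^3 + 7*s^2 + 15.77*s + 12.708: top row of A = -[a₁,a₂,...,aₙ]/a₀, ones on the subdiagonal, zeros elsewhere.
A = [[-7, -15.77, -12.708], [1, 0, 0], [0, 1, 0]].
A[0,0] = -7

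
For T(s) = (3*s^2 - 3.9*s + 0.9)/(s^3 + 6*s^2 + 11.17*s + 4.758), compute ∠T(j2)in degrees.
Substitute s = j*2: T(j2) = 0.176656 + 0.537015j.
∠T(j2) = atan2(Im, Re) = atan2(0.537015, 0.176656) = 71.79° (principal value).
Summing the individual angle contributions Σ∠(j2 − zᵢ) − Σ∠(j2 − pₖ) over the 2 zero(s) and 3 pole(s), each followed continuously from ω = 0 (DC phase referenced to (−180°, 180°]), gives -288.21°, i.e. the principal value - 360°. Continuous Bode phase = -288.21°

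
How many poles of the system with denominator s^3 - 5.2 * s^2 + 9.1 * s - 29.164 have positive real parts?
s^3 - 5.2*s^2 + 9.1*s - 29.164 = (s - 4.6)(s^2 - 0.6*s + 6.34). Poles: 0.3 + 2.5j, 0.3 - 2.5j, 4.6. RHP poles (Re>0): 3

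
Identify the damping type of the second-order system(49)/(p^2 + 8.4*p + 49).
Standard form: ωn²/(p²+2ζωn·p+ωn²) gives ωn=7, ζ=0.6.
Underdamped (ζ = 0.6 < 1)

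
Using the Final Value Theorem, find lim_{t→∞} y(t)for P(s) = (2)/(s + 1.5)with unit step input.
FVT: lim_{t→∞} y(t) = lim_{s→0} s*Y(s) where Y(s) = P(s)/s.
= lim_{s→0} P(s) = P(0) = num(0)/den(0) = 2/1.5 = 1.333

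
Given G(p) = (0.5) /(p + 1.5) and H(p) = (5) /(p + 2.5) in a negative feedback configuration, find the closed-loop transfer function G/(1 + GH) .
Closed-loop T = G/(1+GH).
Numerator: G_num * H_den = 0.5*p + 1.25.
Denominator: G_den * H_den + G_num * H_num = (p^2 + 4*p + 3.75) + (2.5) = p^2 + 4*p + 6.25.
T(p) = (0.5*p + 1.25)/(p^2 + 4*p + 6.25)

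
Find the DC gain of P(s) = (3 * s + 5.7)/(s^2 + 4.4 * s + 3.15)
DC gain = P(0) = num(0)/den(0) = 5.7/3.15 = 1.81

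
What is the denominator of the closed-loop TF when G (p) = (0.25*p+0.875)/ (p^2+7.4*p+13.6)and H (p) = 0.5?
Characteristic poly = G_den * H_den + G_num * H_num = (p^2 + 7.4*p + 13.6) + (0.125*p + 0.4375) = p^2 + 7.525*p + 14.0375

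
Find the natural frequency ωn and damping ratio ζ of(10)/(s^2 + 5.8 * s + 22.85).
Underdamped: complex pole -2.9 + 3.8j. ωn = |pole| = 4.78, ζ = -Re(pole)/ωn = 0.6067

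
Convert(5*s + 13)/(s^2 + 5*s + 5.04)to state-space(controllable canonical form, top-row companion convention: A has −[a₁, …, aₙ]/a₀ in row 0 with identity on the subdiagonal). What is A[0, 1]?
Reachable canonical form for den = s^2 + 5*s + 5.04: top row of A = -[a₁,a₂,...,aₙ]/a₀, ones on the subdiagonal, zeros elsewhere.
A = [[-5, -5.04], [1, 0]].
A[0,1] = -5.04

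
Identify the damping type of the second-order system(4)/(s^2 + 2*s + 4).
Standard form: ωn²/(s²+2ζωn·s+ωn²) gives ωn=2, ζ=0.5.
Underdamped (ζ = 0.5 < 1)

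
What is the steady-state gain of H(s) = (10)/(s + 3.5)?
DC gain = H(0) = num(0)/den(0) = 10/3.5 = 2.857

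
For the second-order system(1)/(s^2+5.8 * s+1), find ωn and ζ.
Standard form: ωn²/(s²+2ζωn·s+ωn²).
const=1=ωn² → ωn=1, s coeff=5.8=2ζωn → ζ=2.9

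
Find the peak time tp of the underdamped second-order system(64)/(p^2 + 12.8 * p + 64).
Standard form: ωn²/(p²+2ζωn·p+ωn²) → ωn = 8, ζ = 0.8.
ωd = ωn·√(1-ζ²) = 8·√(1-0.8²) = 4.8.
tp = π/ωd = π/4.8 = 0.6545 s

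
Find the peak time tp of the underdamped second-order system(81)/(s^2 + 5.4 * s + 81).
Standard form: ωn²/(s²+2ζωn·s+ωn²) → ωn = 9, ζ = 0.3.
ωd = ωn·√(1-ζ²) = 9·√(1-0.3²) = 8.585.
tp = π/ωd = π/8.585 = 0.3659 s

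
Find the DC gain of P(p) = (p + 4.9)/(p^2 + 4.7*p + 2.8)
DC gain = P(0) = num(0)/den(0) = 4.9/2.8 = 1.75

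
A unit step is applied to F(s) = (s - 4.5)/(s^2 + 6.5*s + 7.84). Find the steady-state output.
FVT: lim_{t→∞} y(t) = lim_{s→0} s*Y(s) where Y(s) = F(s)/s.
= lim_{s→0} F(s) = F(0) = num(0)/den(0) = -4.5/7.84 = -0.574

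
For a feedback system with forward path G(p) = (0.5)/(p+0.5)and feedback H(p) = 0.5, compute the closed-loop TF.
Closed-loop T = G/(1+GH).
Numerator: G_num * H_den = 0.5.
Denominator: G_den * H_den + G_num * H_num = (p + 0.5) + (0.25) = p + 0.75.
T(p) = (0.5)/(p + 0.75)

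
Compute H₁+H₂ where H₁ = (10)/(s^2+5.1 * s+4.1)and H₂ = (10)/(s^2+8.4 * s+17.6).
Parallel: H = H₁ + H₂ = (n₁·d₂ + n₂·d₁)/(d₁·d₂).
n₁·d₂ = 10*s^2 + 84*s + 176. n₂·d₁ = 10*s^2 + 51*s + 41. Sum = 20*s^2 + 135*s + 217. d₁·d₂ = s^4 + 13.5*s^3 + 64.54*s^2 + 124.2*s + 72.16.
H(s) = (20*s^2 + 135*s + 217)/(s^4 + 13.5*s^3 + 64.54*s^2 + 124.2*s + 72.16)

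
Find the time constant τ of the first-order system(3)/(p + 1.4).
First-order system: τ = -1/pole. Pole = -1.4. τ = -1/(-1.4) = 0.7143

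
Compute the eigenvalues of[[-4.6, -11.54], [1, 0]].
Eigenvalues solve det(λI - A) = 0.
Characteristic polynomial: λ^2 + 4.6*λ + 11.54 = 0.
Roots: -2.3 + 2.5j, -2.3 - 2.5j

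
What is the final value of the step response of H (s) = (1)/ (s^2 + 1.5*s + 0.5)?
FVT: lim_{t→∞} y(t) = lim_{s→0} s*Y(s) where Y(s) = H(s)/s.
= lim_{s→0} H(s) = H(0) = num(0)/den(0) = 1/0.5 = 2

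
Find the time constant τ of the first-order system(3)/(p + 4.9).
First-order system: τ = -1/pole. Pole = -4.9. τ = -1/(-4.9) = 0.2041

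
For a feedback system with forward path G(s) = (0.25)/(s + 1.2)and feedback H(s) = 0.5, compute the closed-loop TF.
Closed-loop T = G/(1+GH).
Numerator: G_num * H_den = 0.25.
Denominator: G_den * H_den + G_num * H_num = (s + 1.2) + (0.125) = s + 1.325.
T(s) = (0.25)/(s + 1.325)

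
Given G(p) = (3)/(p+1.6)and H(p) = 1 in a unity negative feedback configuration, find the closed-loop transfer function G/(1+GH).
Closed-loop T = G/(1+GH).
Numerator: G_num * H_den = 3.
Denominator: G_den * H_den + G_num * H_num = (p + 1.6) + (3) = p + 4.6.
T(p) = (3)/(p + 4.6)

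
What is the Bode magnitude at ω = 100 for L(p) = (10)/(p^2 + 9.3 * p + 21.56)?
Substitute p = j*100: L(j100) = -0.00099353 - 9.2598e-05j.
|L(j100)| = sqrt(Re² + Im²) = 0.0009978.
20*log₁₀(0.0009978) = -60.02 dB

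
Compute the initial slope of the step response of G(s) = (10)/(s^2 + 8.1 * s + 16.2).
IVT: y'(0⁺) = lim_{s→∞} s²·Y(s) = lim_{s→∞} s·G(s).
deg(num) = 0, deg(den) = 2, relative degree = 2 ≥ 2, so s·G(s) → 0. Initial slope = 0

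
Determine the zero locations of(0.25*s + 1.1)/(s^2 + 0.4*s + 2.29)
Set numerator = 0: 0.25*s + 1.1 = 0 → Zeros: -4.4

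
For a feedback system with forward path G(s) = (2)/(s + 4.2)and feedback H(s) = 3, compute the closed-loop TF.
Closed-loop T = G/(1+GH).
Numerator: G_num * H_den = 2.
Denominator: G_den * H_den + G_num * H_num = (s + 4.2) + (6) = s + 10.2.
T(s) = (2)/(s + 10.2)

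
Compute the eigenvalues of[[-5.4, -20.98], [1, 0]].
Eigenvalues solve det(λI - A) = 0.
Characteristic polynomial: λ^2 + 5.4*λ + 20.98 = 0.
Roots: -2.7 + 3.7j, -2.7 - 3.7j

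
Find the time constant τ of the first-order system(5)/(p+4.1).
First-order system: τ = -1/pole. Pole = -4.1. τ = -1/(-4.1) = 0.2439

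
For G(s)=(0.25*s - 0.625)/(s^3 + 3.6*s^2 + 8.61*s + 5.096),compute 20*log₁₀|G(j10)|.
Substitute s = j*10: G(j10) = -0.00214627 - 0.00151737j.
|G(j10)| = sqrt(Re² + Im²) = 0.002628.
20*log₁₀(0.002628) = -51.61 dB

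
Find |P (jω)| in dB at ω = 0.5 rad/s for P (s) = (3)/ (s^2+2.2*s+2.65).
Substitute s = j*0.5: P(j0.5) = 1.033 - 0.473458j.
|P(j0.5)| = sqrt(Re² + Im²) = 1.136.
20*log₁₀(1.136) = 1.11 dB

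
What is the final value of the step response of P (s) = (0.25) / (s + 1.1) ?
FVT: lim_{t→∞} y(t) = lim_{s→0} s*Y(s) where Y(s) = P(s)/s.
= lim_{s→0} P(s) = P(0) = num(0)/den(0) = 0.25/1.1 = 0.2273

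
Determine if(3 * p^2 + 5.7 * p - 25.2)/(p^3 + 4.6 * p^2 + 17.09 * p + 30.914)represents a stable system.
Denominator: p^3 + 4.6*p^2 + 17.09*p + 30.914 = (p + 2.6)(p^2 + 2*p + 11.89). Poles: -1 + 3.3j, -1 - 3.3j, -2.6. All Re(p)<0: Yes (stable)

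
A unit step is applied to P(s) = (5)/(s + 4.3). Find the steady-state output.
FVT: lim_{t→∞} y(t) = lim_{s→0} s*Y(s) where Y(s) = P(s)/s.
= lim_{s→0} P(s) = P(0) = num(0)/den(0) = 5/4.3 = 1.163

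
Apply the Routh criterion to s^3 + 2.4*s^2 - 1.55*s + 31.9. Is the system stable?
Routh array:
s^3: [1, -1.55]; s^2: [2.4, 31.9]; s^1: [-14.8417]; s^0: [31.9]
First column: [1, 2.4, -14.8417, 31.9]. Sign changes = 2.
No, unstable (2 RHP root(s))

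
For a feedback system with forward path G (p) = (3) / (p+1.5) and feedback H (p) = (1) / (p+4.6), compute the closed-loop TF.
Closed-loop T = G/(1+GH).
Numerator: G_num * H_den = 3*p + 13.8.
Denominator: G_den * H_den + G_num * H_num = (p^2 + 6.1*p + 6.9) + (3) = p^2 + 6.1*p + 9.9.
T(p) = (3*p + 13.8)/(p^2 + 6.1*p + 9.9)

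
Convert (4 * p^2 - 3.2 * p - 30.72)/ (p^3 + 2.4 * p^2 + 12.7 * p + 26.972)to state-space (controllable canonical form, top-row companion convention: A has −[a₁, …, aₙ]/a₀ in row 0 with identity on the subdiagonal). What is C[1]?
Reachable canonical form: C = numerator coefficients (right-aligned, zero-padded to length n).
num = 4*p^2 - 3.2*p - 30.72, C = [[4, -3.2, -30.72]].
C[1] = -3.2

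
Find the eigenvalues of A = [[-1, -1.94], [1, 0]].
Eigenvalues solve det(λI - A) = 0.
Characteristic polynomial: λ^2 + λ + 1.94 = 0.
Roots: -0.5 + 1.3j, -0.5 - 1.3j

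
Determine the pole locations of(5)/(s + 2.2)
Set denominator = 0: s + 2.2 = 0 → Poles: -2.2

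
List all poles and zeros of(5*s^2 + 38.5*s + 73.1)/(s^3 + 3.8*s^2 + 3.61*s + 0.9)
Set denominator = 0: s^3 + 3.8*s^2 + 3.61*s + 0.9 = (s + 0.4)(s + 0.9)(s + 2.5) = 0 → Poles: -0.4, -0.9, -2.5
Set numerator = 0: 5*s^2 + 38.5*s + 73.1 = 5*(s + 3.4)(s + 4.3) = 0 → Zeros: -3.4, -4.3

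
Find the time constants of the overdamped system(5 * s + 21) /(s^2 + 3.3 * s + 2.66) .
Overdamped: real poles at -1.9, -1.4. τ = -1/pole → τ₁ = 0.5263, τ₂ = 0.7143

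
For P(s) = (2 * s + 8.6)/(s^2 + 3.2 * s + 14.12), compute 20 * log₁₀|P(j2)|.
Substitute s = j*2: P(j2) = 0.78558 - 0.101552j.
|P(j2)| = sqrt(Re² + Im²) = 0.7921.
20*log₁₀(0.7921) = -2.02 dB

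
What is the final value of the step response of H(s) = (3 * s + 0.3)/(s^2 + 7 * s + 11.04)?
FVT: lim_{t→∞} y(t) = lim_{s→0} s*Y(s) where Y(s) = H(s)/s.
= lim_{s→0} H(s) = H(0) = num(0)/den(0) = 0.3/11.04 = 0.02717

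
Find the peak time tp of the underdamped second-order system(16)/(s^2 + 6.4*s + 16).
Standard form: ωn²/(s²+2ζωn·s+ωn²) → ωn = 4, ζ = 0.8.
ωd = ωn·√(1-ζ²) = 4·√(1-0.8²) = 2.4.
tp = π/ωd = π/2.4 = 1.309 s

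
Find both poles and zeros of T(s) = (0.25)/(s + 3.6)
Set denominator = 0: s + 3.6 = 0 → Poles: -3.6
Numerator is a nonzero constant (0.25) → Zeros: none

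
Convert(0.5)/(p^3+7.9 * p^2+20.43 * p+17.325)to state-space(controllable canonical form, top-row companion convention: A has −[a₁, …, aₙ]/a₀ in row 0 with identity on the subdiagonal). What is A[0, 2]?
Reachable canonical form for den = p^3 + 7.9*p^2 + 20.43*p + 17.325: top row of A = -[a₁,a₂,...,aₙ]/a₀, ones on the subdiagonal, zeros elsewhere.
A = [[-7.9, -20.43, -17.325], [1, 0, 0], [0, 1, 0]].
A[0,2] = -17.325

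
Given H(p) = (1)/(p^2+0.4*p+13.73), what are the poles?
Set denominator = 0: p^2 + 0.4*p + 13.73 = 0 → Poles: -0.2 + 3.7j, -0.2 - 3.7j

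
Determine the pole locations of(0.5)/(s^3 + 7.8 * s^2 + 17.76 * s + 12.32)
Set denominator = 0: s^3 + 7.8*s^2 + 17.76*s + 12.32 = (s + 4.4)(s + 2)(s + 1.4) = 0 → Poles: -1.4, -2, -4.4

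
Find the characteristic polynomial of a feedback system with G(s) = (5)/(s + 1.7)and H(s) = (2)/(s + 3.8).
Characteristic poly = G_den * H_den + G_num * H_num = (s^2 + 5.5*s + 6.46) + (10) = s^2 + 5.5*s + 16.46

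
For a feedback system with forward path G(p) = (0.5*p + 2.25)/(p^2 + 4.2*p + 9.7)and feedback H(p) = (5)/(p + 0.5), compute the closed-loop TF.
Closed-loop T = G/(1+GH).
Numerator: G_num * H_den = 0.5*p^2 + 2.5*p + 1.125.
Denominator: G_den * H_den + G_num * H_num = (p^3 + 4.7*p^2 + 11.8*p + 4.85) + (2.5*p + 11.25) = p^3 + 4.7*p^2 + 14.3*p + 16.1.
T(p) = (0.5*p^2 + 2.5*p + 1.125)/(p^3 + 4.7*p^2 + 14.3*p + 16.1)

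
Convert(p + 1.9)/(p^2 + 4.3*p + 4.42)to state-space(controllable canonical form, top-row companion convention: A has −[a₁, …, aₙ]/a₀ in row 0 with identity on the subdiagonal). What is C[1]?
Reachable canonical form: C = numerator coefficients (right-aligned, zero-padded to length n).
num = p + 1.9, C = [[1, 1.9]].
C[1] = 1.9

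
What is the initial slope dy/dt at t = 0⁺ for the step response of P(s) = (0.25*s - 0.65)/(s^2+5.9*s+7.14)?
IVT: y'(0⁺) = lim_{s→∞} s²·Y(s) = lim_{s→∞} s·P(s).
deg(num) = 1, deg(den) = 2, relative degree = 1, so s·P(s) → (leading num)/(leading den) = 0.25/1 = 0.25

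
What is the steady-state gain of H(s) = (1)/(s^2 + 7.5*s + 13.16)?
DC gain = H(0) = num(0)/den(0) = 1/13.16 = 0.07599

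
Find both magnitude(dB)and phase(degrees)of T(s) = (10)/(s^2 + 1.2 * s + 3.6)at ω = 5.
Substitute s = j*5: T(j5) = -0.433233 - 0.121467j.
|T| = 20*log₁₀(sqrt(Re²+Im²)) = -6.94 dB.
∠T = atan2(Im, Re) = -164.34°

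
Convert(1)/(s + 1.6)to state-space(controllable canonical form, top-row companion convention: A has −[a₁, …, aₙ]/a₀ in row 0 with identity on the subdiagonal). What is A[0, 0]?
Reachable canonical form for den = s + 1.6: top row of A = -[a₁,a₂,...,aₙ]/a₀, ones on the subdiagonal, zeros elsewhere.
A = [[-1.6]].
A[0,0] = -1.6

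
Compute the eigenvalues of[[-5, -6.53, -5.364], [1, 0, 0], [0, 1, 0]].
Eigenvalues solve det(λI - A) = 0.
Characteristic polynomial: λ^3 + 5*λ^2 + 6.53*λ + 5.364 = 0.
Factor: (λ + 3.6)(λ^2 + 1.4*λ + 1.49) = 0.
Roots: -0.7 + 1j, -0.7 - 1j, -3.6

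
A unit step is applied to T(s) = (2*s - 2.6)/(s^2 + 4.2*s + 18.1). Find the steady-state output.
FVT: lim_{t→∞} y(t) = lim_{s→0} s*Y(s) where Y(s) = T(s)/s.
= lim_{s→0} T(s) = T(0) = num(0)/den(0) = -2.6/18.1 = -0.1436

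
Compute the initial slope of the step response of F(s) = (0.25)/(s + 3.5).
IVT: y'(0⁺) = lim_{s→∞} s²·Y(s) = lim_{s→∞} s·F(s).
deg(num) = 0, deg(den) = 1, relative degree = 1, so s·F(s) → (leading num)/(leading den) = 0.25/1 = 0.25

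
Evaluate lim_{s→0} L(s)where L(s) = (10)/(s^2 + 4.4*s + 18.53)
DC gain = L(0) = num(0)/den(0) = 10/18.53 = 0.5397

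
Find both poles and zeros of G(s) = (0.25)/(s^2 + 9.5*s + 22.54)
Set denominator = 0: s^2 + 9.5*s + 22.54 = (s + 4.9)(s + 4.6) = 0 → Poles: -4.6, -4.9
Numerator is a nonzero constant (0.25) → Zeros: none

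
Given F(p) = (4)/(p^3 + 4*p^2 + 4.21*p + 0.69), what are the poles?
Set denominator = 0: p^3 + 4*p^2 + 4.21*p + 0.69 = (p + 0.2)(p + 1.5)(p + 2.3) = 0 → Poles: -0.2, -1.5, -2.3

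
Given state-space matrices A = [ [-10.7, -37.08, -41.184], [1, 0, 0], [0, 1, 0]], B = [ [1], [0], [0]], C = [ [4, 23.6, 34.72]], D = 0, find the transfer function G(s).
G(s) = C(sI - A)⁻¹B + D.
Characteristic polynomial det(sI - A) = s^3 + 10.7*s^2 + 37.08*s + 41.184.
Numerator from C·adj(sI-A)·B + D·det(sI-A) = 4*s^2 + 23.6*s + 34.72.
G(s) = (4*s^2 + 23.6*s + 34.72)/(s^3 + 10.7*s^2 + 37.08*s + 41.184)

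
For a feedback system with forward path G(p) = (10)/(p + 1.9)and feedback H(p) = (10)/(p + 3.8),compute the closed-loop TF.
Closed-loop T = G/(1+GH).
Numerator: G_num * H_den = 10*p + 38.
Denominator: G_den * H_den + G_num * H_num = (p^2 + 5.7*p + 7.22) + (100) = p^2 + 5.7*p + 107.22.
T(p) = (10*p + 38)/(p^2 + 5.7*p + 107.22)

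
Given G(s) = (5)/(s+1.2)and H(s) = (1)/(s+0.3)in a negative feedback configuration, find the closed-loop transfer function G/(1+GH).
Closed-loop T = G/(1+GH).
Numerator: G_num * H_den = 5*s + 1.5.
Denominator: G_den * H_den + G_num * H_num = (s^2 + 1.5*s + 0.36) + (5) = s^2 + 1.5*s + 5.36.
T(s) = (5*s + 1.5)/(s^2 + 1.5*s + 5.36)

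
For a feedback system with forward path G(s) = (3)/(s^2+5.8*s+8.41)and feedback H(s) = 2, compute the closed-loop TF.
Closed-loop T = G/(1+GH).
Numerator: G_num * H_den = 3.
Denominator: G_den * H_den + G_num * H_num = (s^2 + 5.8*s + 8.41) + (6) = s^2 + 5.8*s + 14.41.
T(s) = (3)/(s^2 + 5.8*s + 14.41)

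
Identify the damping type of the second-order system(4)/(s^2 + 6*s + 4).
Standard form: ωn²/(s²+2ζωn·s+ωn²) gives ωn=2, ζ=1.5.
Overdamped (ζ = 1.5 > 1)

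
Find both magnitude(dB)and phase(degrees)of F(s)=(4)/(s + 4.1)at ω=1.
Substitute s = j*1: F(j1) = 0.920831 - 0.224593j.
|F| = 20*log₁₀(sqrt(Re²+Im²)) = -0.47 dB.
∠F = atan2(Im, Re) = -13.71°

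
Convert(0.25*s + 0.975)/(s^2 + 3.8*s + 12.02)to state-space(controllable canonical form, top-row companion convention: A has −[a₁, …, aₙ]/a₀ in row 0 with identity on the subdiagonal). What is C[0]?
Reachable canonical form: C = numerator coefficients (right-aligned, zero-padded to length n).
num = 0.25*s + 0.975, C = [[0.25, 0.975]].
C[0] = 0.25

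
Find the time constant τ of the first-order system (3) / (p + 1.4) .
First-order system: τ = -1/pole. Pole = -1.4. τ = -1/(-1.4) = 0.7143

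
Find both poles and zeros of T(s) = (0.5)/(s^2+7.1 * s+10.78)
Set denominator = 0: s^2 + 7.1*s + 10.78 = (s + 2.2)(s + 4.9) = 0 → Poles: -2.2, -4.9
Numerator is a nonzero constant (0.5) → Zeros: none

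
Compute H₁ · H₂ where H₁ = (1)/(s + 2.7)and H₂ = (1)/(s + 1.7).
Series: H = H₁ · H₂ = (n₁·n₂)/(d₁·d₂).
Num: n₁·n₂ = 1. Den: d₁·d₂ = s^2 + 4.4*s + 4.59.
H(s) = (1)/(s^2 + 4.4*s + 4.59)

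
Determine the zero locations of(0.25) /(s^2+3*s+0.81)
Numerator is a nonzero constant (0.25) → Zeros: none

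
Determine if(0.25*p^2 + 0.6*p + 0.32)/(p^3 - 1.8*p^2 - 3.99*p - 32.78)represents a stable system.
Denominator: p^3 - 1.8*p^2 - 3.99*p - 32.78 = (p - 4.4)(p^2 + 2.6*p + 7.45). Poles: -1.3 + 2.4j, -1.3 - 2.4j, 4.4. All Re(p)<0: No (unstable)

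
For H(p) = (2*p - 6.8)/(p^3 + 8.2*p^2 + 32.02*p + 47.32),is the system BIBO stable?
Denominator: p^3 + 8.2*p^2 + 32.02*p + 47.32 = (p + 2.8)(p^2 + 5.4*p + 16.9). Poles: -2.7 + 3.1j, -2.7 - 3.1j, -2.8. All Re(p)<0: Yes (stable)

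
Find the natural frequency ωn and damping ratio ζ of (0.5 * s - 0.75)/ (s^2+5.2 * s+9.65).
Underdamped: complex pole -2.6 + 1.7j. ωn = |pole| = 3.106, ζ = -Re(pole)/ωn = 0.837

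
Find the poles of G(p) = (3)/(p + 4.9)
Set denominator = 0: p + 4.9 = 0 → Poles: -4.9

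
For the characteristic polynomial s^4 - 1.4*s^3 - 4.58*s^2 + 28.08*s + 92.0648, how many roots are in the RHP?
s^4 - 1.4*s^3 - 4.58*s^2 + 28.08*s + 92.0648 = (s^2 - 5.8*s + 14.66)(s^2 + 4.4*s + 6.28). Poles: -2.2 + 1.2j, -2.2 - 1.2j, 2.9 + 2.5j, 2.9 - 2.5j. RHP poles (Re>0): 2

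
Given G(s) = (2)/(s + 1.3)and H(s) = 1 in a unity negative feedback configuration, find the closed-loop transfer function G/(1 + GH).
Closed-loop T = G/(1+GH).
Numerator: G_num * H_den = 2.
Denominator: G_den * H_den + G_num * H_num = (s + 1.3) + (2) = s + 3.3.
T(s) = (2)/(s + 3.3)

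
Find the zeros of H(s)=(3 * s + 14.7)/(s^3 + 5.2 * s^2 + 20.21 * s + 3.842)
Set numerator = 0: 3*s + 14.7 = 0 → Zeros: -4.9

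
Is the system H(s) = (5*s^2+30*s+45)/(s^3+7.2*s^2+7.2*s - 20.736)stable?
Denominator: s^3 + 7.2*s^2 + 7.2*s - 20.736 = (s - 1.2)(s + 4.8)(s + 3.6). Poles: -3.6, -4.8, 1.2. All Re(p)<0: No (unstable)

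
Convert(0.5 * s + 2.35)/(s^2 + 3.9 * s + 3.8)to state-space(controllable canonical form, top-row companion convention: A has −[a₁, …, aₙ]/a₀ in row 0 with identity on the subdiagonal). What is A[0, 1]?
Reachable canonical form for den = s^2 + 3.9*s + 3.8: top row of A = -[a₁,a₂,...,aₙ]/a₀, ones on the subdiagonal, zeros elsewhere.
A = [[-3.9, -3.8], [1, 0]].
A[0,1] = -3.8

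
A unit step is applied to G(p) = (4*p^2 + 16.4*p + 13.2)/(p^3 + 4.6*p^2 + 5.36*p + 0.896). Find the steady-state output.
FVT: lim_{t→∞} y(t) = lim_{p→0} p*Y(p) where Y(p) = G(p)/p.
= lim_{p→0} G(p) = G(0) = num(0)/den(0) = 13.2/0.896 = 14.73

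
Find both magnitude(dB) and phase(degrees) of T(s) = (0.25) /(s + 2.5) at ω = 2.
Substitute s = j*2: T(j2) = 0.0609756 - 0.0487805j.
|T| = 20*log₁₀(sqrt(Re²+Im²)) = -22.15 dB.
∠T = atan2(Im, Re) = -38.66°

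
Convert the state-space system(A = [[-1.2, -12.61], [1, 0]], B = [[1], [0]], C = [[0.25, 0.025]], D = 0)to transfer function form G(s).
G(s) = C(sI - A)⁻¹B + D.
Characteristic polynomial det(sI - A) = s^2 + 1.2*s + 12.61.
Numerator from C·adj(sI-A)·B + D·det(sI-A) = 0.25*s + 0.025.
G(s) = (0.25*s + 0.025)/(s^2 + 1.2*s + 12.61)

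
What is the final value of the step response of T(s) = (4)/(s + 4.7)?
FVT: lim_{t→∞} y(t) = lim_{s→0} s*Y(s) where Y(s) = T(s)/s.
= lim_{s→0} T(s) = T(0) = num(0)/den(0) = 4/4.7 = 0.8511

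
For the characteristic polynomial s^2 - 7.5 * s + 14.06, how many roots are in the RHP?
s^2 - 7.5*s + 14.06 = (s - 3.8)(s - 3.7). Poles: 3.7, 3.8. RHP poles (Re>0): 2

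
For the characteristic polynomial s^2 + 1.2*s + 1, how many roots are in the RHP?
Poles: -0.6 + 0.8j, -0.6 - 0.8j. RHP poles (Re>0): 0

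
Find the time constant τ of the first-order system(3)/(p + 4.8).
First-order system: τ = -1/pole. Pole = -4.8. τ = -1/(-4.8) = 0.2083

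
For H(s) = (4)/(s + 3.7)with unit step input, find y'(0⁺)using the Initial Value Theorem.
IVT: y'(0⁺) = lim_{s→∞} s²·Y(s) = lim_{s→∞} s·H(s).
deg(num) = 0, deg(den) = 1, relative degree = 1, so s·H(s) → (leading num)/(leading den) = 4/1 = 4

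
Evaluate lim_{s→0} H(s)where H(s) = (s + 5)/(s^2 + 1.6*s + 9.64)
DC gain = H(0) = num(0)/den(0) = 5/9.64 = 0.5187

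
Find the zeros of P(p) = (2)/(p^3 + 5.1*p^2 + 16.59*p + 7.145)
Numerator is a nonzero constant (2) → Zeros: none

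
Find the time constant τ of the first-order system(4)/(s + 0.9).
First-order system: τ = -1/pole. Pole = -0.9. τ = -1/(-0.9) = 1.111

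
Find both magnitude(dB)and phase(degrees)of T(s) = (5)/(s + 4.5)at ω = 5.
Substitute s = j*5: T(j5) = 0.497238 - 0.552486j.
|T| = 20*log₁₀(sqrt(Re²+Im²)) = -2.58 dB.
∠T = atan2(Im, Re) = -48.01°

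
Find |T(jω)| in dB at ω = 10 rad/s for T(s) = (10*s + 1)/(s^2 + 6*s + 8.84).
Substitute s = j*10: T(j10) = 0.496118 - 0.770436j.
|T(j10)| = sqrt(Re² + Im²) = 0.9164.
20*log₁₀(0.9164) = -0.76 dB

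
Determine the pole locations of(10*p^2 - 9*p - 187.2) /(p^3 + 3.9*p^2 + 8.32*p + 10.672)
Set denominator = 0: p^3 + 3.9*p^2 + 8.32*p + 10.672 = (p + 2.3)(p^2 + 1.6*p + 4.64) = 0 → Poles: -0.8 + 2j, -0.8 - 2j, -2.3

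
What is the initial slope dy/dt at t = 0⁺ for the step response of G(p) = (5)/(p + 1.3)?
IVT: y'(0⁺) = lim_{p→∞} p²·Y(p) = lim_{p→∞} p·G(p).
deg(num) = 0, deg(den) = 1, relative degree = 1, so p·G(p) → (leading num)/(leading den) = 5/1 = 5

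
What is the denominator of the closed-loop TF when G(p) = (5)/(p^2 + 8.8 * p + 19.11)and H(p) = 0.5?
Characteristic poly = G_den * H_den + G_num * H_num = (p^2 + 8.8*p + 19.11) + (2.5) = p^2 + 8.8*p + 21.61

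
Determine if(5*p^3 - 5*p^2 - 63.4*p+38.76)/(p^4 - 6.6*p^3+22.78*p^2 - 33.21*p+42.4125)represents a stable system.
Denominator: p^4 - 6.6*p^3 + 22.78*p^2 - 33.21*p + 42.4125 = (p^2 - 1.2*p + 3.25)(p^2 - 5.4*p + 13.05). Poles: 0.6 + 1.7j, 0.6 - 1.7j, 2.7 + 2.4j, 2.7 - 2.4j. All Re(p)<0: No (unstable)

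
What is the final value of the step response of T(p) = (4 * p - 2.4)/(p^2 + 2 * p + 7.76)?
FVT: lim_{t→∞} y(t) = lim_{p→0} p*Y(p) where Y(p) = T(p)/p.
= lim_{p→0} T(p) = T(0) = num(0)/den(0) = -2.4/7.76 = -0.3093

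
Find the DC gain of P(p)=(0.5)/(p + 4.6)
DC gain = P(0) = num(0)/den(0) = 0.5/4.6 = 0.1087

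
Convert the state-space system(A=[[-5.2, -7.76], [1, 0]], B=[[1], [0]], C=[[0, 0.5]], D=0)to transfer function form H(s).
H(s) = C(sI - A)⁻¹B + D.
Characteristic polynomial det(sI - A) = s^2 + 5.2*s + 7.76.
Numerator from C·adj(sI-A)·B + D·det(sI-A) = 0.5.
H(s) = (0.5)/(s^2 + 5.2*s + 7.76)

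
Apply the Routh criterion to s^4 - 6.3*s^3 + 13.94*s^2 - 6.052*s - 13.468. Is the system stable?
Routh array:
s^4: [1, 13.94, -13.468]; s^3: [-6.3, -6.052]; s^2: [12.9794, -13.468]; s^1: [-12.5892]; s^0: [-13.468]
First column: [1, -6.3, 12.9794, -12.5892, -13.468]. Sign changes = 3.
No, unstable (3 RHP root(s))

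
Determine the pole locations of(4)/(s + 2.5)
Set denominator = 0: s + 2.5 = 0 → Poles: -2.5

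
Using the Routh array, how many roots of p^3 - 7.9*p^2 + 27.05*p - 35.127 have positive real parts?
Routh array:
p^3: [1, 27.05]; p^2: [-7.9, -35.127]; p^1: [22.6035]; p^0: [-35.127]
First column: [1, -7.9, 22.6035, -35.127]. Sign changes = RHP roots = 3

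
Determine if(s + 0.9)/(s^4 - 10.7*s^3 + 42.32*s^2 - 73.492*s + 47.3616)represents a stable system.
Denominator: s^4 - 10.7*s^3 + 42.32*s^2 - 73.492*s + 47.3616 = (s - 2.3)(s - 2.6)(s - 3.6)(s - 2.2). Poles: 2.2, 2.3, 2.6, 3.6. All Re(p)<0: No (unstable)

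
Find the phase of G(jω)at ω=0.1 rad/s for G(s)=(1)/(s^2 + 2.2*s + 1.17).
Substitute s = j*0.1: G(j0.1) = 0.832138 - 0.157819j.
∠G(j0.1) = atan2(Im, Re) = atan2(-0.157819, 0.832138) = -10.74°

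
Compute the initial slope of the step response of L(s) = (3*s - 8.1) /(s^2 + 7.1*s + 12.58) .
IVT: y'(0⁺) = lim_{s→∞} s²·Y(s) = lim_{s→∞} s·L(s).
deg(num) = 1, deg(den) = 2, relative degree = 1, so s·L(s) → (leading num)/(leading den) = 3/1 = 3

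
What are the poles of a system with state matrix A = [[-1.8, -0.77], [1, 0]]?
Eigenvalues solve det(λI - A) = 0.
Characteristic polynomial: λ^2 + 1.8*λ + 0.77 = 0.
Factor: (λ + 0.7)(λ + 1.1) = 0.
Roots: -0.7, -1.1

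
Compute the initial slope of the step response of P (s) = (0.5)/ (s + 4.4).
IVT: y'(0⁺) = lim_{s→∞} s²·Y(s) = lim_{s→∞} s·P(s).
deg(num) = 0, deg(den) = 1, relative degree = 1, so s·P(s) → (leading num)/(leading den) = 0.5/1 = 0.5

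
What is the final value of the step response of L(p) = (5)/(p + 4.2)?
FVT: lim_{t→∞} y(t) = lim_{p→0} p*Y(p) where Y(p) = L(p)/p.
= lim_{p→0} L(p) = L(0) = num(0)/den(0) = 5/4.2 = 1.19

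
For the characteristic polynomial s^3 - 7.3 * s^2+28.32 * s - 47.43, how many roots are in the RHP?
s^3 - 7.3*s^2 + 28.32*s - 47.43 = (s - 3.1)(s^2 - 4.2*s + 15.3). Poles: 2.1 + 3.3j, 2.1 - 3.3j, 3.1. RHP poles (Re>0): 3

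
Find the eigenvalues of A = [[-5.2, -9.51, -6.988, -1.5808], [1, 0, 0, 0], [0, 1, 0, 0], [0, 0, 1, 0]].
Eigenvalues solve det(λI - A) = 0.
Characteristic polynomial: λ^4 + 5.2*λ^3 + 9.51*λ^2 + 6.988*λ + 1.5808 = 0.
Factor: (λ + 0.4)(λ + 1.3)(λ + 1.9)(λ + 1.6) = 0.
Roots: -0.4, -1.3, -1.6, -1.9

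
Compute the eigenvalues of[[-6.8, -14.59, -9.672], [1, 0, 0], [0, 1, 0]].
Eigenvalues solve det(λI - A) = 0.
Characteristic polynomial: λ^3 + 6.8*λ^2 + 14.59*λ + 9.672 = 0.
Factor: (λ + 1.3)(λ + 2.4)(λ + 3.1) = 0.
Roots: -1.3, -2.4, -3.1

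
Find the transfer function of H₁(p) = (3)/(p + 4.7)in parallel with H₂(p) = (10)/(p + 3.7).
Parallel: H = H₁ + H₂ = (n₁·d₂ + n₂·d₁)/(d₁·d₂).
n₁·d₂ = 3*p + 11.1. n₂·d₁ = 10*p + 47. Sum = 13*p + 58.1. d₁·d₂ = p^2 + 8.4*p + 17.39.
H(p) = (13*p + 58.1)/(p^2 + 8.4*p + 17.39)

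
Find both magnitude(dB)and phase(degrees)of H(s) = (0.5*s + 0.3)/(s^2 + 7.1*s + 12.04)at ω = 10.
Substitute s = j*10: H(j10) = 0.0257171 - 0.0360856j.
|H| = 20*log₁₀(sqrt(Re²+Im²)) = -27.07 dB.
∠H = atan2(Im, Re) = -54.52°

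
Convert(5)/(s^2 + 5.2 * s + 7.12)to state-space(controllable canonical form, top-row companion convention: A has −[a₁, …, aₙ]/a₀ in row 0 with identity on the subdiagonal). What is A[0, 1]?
Reachable canonical form for den = s^2 + 5.2*s + 7.12: top row of A = -[a₁,a₂,...,aₙ]/a₀, ones on the subdiagonal, zeros elsewhere.
A = [[-5.2, -7.12], [1, 0]].
A[0,1] = -7.12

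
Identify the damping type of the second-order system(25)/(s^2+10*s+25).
Standard form: ωn²/(s²+2ζωn·s+ωn²) gives ωn=5, ζ=1.
Critically damped (ζ = 1)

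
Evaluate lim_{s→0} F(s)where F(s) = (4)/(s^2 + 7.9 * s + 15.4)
DC gain = F(0) = num(0)/den(0) = 4/15.4 = 0.2597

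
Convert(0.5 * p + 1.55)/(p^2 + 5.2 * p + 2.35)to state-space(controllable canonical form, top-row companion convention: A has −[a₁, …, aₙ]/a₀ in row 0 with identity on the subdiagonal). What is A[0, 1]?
Reachable canonical form for den = p^2 + 5.2*p + 2.35: top row of A = -[a₁,a₂,...,aₙ]/a₀, ones on the subdiagonal, zeros elsewhere.
A = [[-5.2, -2.35], [1, 0]].
A[0,1] = -2.35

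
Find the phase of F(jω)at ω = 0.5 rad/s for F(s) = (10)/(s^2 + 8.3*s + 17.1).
Substitute s = j*0.5: F(j0.5) = 0.559531 - 0.137807j.
∠F(j0.5) = atan2(Im, Re) = atan2(-0.137807, 0.559531) = -13.84°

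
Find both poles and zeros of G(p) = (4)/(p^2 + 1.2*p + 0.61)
Set denominator = 0: p^2 + 1.2*p + 0.61 = 0 → Poles: -0.6 + 0.5j, -0.6 - 0.5j
Numerator is a nonzero constant (4) → Zeros: none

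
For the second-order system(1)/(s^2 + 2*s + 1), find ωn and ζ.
Standard form: ωn²/(s²+2ζωn·s+ωn²).
const=1=ωn² → ωn=1, s coeff=2=2ζωn → ζ=1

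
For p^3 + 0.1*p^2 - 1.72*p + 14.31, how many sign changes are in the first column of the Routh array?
Routh array:
p^3: [1, -1.72]; p^2: [0.1, 14.31]; p^1: [-144.82]; p^0: [14.31]
First column: [1, 0.1, -144.82, 14.31]. Sign changes = 2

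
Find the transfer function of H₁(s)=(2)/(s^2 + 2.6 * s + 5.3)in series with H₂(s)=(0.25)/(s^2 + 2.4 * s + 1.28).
Series: H = H₁ · H₂ = (n₁·n₂)/(d₁·d₂).
Num: n₁·n₂ = 0.5. Den: d₁·d₂ = s^4 + 5*s^3 + 12.82*s^2 + 16.048*s + 6.784.
H(s) = (0.5)/(s^4 + 5*s^3 + 12.82*s^2 + 16.048*s + 6.784)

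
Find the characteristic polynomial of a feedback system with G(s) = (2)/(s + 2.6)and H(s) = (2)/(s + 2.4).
Characteristic poly = G_den * H_den + G_num * H_num = (s^2 + 5*s + 6.24) + (4) = s^2 + 5*s + 10.24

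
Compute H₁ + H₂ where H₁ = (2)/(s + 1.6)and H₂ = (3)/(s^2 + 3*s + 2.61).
Parallel: H = H₁ + H₂ = (n₁·d₂ + n₂·d₁)/(d₁·d₂).
n₁·d₂ = 2*s^2 + 6*s + 5.22. n₂·d₁ = 3*s + 4.8. Sum = 2*s^2 + 9*s + 10.02. d₁·d₂ = s^3 + 4.6*s^2 + 7.41*s + 4.176.
H(s) = (2*s^2 + 9*s + 10.02)/(s^3 + 4.6*s^2 + 7.41*s + 4.176)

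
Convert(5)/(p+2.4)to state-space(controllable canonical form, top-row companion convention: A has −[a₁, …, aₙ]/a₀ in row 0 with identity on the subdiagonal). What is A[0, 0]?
Reachable canonical form for den = p + 2.4: top row of A = -[a₁,a₂,...,aₙ]/a₀, ones on the subdiagonal, zeros elsewhere.
A = [[-2.4]].
A[0,0] = -2.4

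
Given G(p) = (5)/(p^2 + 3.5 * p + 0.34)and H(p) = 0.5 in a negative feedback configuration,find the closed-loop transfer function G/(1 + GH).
Closed-loop T = G/(1+GH).
Numerator: G_num * H_den = 5.
Denominator: G_den * H_den + G_num * H_num = (p^2 + 3.5*p + 0.34) + (2.5) = p^2 + 3.5*p + 2.84.
T(p) = (5)/(p^2 + 3.5*p + 2.84)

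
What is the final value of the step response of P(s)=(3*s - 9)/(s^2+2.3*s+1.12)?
FVT: lim_{t→∞} y(t) = lim_{s→0} s*Y(s) where Y(s) = P(s)/s.
= lim_{s→0} P(s) = P(0) = num(0)/den(0) = -9/1.12 = -8.036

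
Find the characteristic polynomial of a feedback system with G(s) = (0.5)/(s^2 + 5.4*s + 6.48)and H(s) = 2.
Characteristic poly = G_den * H_den + G_num * H_num = (s^2 + 5.4*s + 6.48) + (1) = s^2 + 5.4*s + 7.48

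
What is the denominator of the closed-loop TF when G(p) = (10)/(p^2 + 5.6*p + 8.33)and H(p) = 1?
Characteristic poly = G_den * H_den + G_num * H_num = (p^2 + 5.6*p + 8.33) + (10) = p^2 + 5.6*p + 18.33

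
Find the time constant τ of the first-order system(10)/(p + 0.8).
First-order system: τ = -1/pole. Pole = -0.8. τ = -1/(-0.8) = 1.25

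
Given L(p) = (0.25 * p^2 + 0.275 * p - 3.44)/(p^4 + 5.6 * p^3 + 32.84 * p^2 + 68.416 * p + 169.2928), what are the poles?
Set denominator = 0: p^4 + 5.6*p^3 + 32.84*p^2 + 68.416*p + 169.2928 = (p^2 + 1.6*p + 10.88)(p^2 + 4*p + 15.56) = 0 → Poles: -0.8 + 3.2j, -0.8 - 3.2j, -2 + 3.4j, -2 - 3.4j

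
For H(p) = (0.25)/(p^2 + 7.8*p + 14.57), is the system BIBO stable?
Denominator: p^2 + 7.8*p + 14.57 = (p + 4.7)(p + 3.1). Poles: -3.1, -4.7. All Re(p)<0: Yes (stable)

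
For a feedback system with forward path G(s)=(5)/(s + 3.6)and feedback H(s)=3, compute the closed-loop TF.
Closed-loop T = G/(1+GH).
Numerator: G_num * H_den = 5.
Denominator: G_den * H_den + G_num * H_num = (s + 3.6) + (15) = s + 18.6.
T(s) = (5)/(s + 18.6)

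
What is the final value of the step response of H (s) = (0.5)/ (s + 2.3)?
FVT: lim_{t→∞} y(t) = lim_{s→0} s*Y(s) where Y(s) = H(s)/s.
= lim_{s→0} H(s) = H(0) = num(0)/den(0) = 0.5/2.3 = 0.2174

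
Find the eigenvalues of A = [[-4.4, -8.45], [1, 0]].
Eigenvalues solve det(λI - A) = 0.
Characteristic polynomial: λ^2 + 4.4*λ + 8.45 = 0.
Roots: -2.2 + 1.9j, -2.2 - 1.9j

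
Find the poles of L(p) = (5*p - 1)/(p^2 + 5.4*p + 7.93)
Set denominator = 0: p^2 + 5.4*p + 7.93 = 0 → Poles: -2.7 + 0.8j, -2.7 - 0.8j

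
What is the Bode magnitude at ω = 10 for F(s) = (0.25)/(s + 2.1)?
Substitute s = j*10: F(j10) = 0.00502825 - 0.0239441j.
|F(j10)| = sqrt(Re² + Im²) = 0.02447.
20*log₁₀(0.02447) = -32.23 dB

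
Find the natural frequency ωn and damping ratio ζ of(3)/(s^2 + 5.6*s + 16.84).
Underdamped: complex pole -2.8 + 3j. ωn = |pole| = 4.104, ζ = -Re(pole)/ωn = 0.6823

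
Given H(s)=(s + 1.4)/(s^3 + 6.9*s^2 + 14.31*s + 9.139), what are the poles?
Set denominator = 0: s^3 + 6.9*s^2 + 14.31*s + 9.139 = (s + 1.3)(s + 1.9)(s + 3.7) = 0 → Poles: -1.3, -1.9, -3.7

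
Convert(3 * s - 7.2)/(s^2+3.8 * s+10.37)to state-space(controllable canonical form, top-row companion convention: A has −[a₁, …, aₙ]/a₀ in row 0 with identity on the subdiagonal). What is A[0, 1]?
Reachable canonical form for den = s^2 + 3.8*s + 10.37: top row of A = -[a₁,a₂,...,aₙ]/a₀, ones on the subdiagonal, zeros elsewhere.
A = [[-3.8, -10.37], [1, 0]].
A[0,1] = -10.37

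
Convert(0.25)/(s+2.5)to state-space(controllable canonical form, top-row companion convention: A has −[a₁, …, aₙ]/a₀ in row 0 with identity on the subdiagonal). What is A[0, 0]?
Reachable canonical form for den = s + 2.5: top row of A = -[a₁,a₂,...,aₙ]/a₀, ones on the subdiagonal, zeros elsewhere.
A = [[-2.5]].
A[0,0] = -2.5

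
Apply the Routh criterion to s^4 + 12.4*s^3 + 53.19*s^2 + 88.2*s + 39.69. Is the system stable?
Routh array:
s^4: [1, 53.19, 39.69]; s^3: [12.4, 88.2]; s^2: [46.0771, 39.69]; s^1: [77.5189]; s^0: [39.69]
First column: [1, 12.4, 46.0771, 77.5189, 39.69]. Sign changes = 0.
Yes, stable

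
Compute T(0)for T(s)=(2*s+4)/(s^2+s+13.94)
DC gain = T(0) = num(0)/den(0) = 4/13.94 = 0.2869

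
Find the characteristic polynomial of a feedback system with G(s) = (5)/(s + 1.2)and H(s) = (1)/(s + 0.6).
Characteristic poly = G_den * H_den + G_num * H_num = (s^2 + 1.8*s + 0.72) + (5) = s^2 + 1.8*s + 5.72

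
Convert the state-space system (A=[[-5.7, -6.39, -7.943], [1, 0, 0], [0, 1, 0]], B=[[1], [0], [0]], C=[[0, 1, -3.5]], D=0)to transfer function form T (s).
T(s) = C(sI - A)⁻¹B + D.
Characteristic polynomial det(sI - A) = s^3 + 5.7*s^2 + 6.39*s + 7.943.
Numerator from C·adj(sI-A)·B + D·det(sI-A) = s - 3.5.
T(s) = (s - 3.5)/(s^3 + 5.7*s^2 + 6.39*s + 7.943)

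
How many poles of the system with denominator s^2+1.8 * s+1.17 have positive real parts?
Poles: -0.9 + 0.6j, -0.9 - 0.6j. RHP poles (Re>0): 0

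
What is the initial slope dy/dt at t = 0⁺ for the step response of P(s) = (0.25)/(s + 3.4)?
IVT: y'(0⁺) = lim_{s→∞} s²·Y(s) = lim_{s→∞} s·P(s).
deg(num) = 0, deg(den) = 1, relative degree = 1, so s·P(s) → (leading num)/(leading den) = 0.25/1 = 0.25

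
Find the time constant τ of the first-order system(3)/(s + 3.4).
First-order system: τ = -1/pole. Pole = -3.4. τ = -1/(-3.4) = 0.2941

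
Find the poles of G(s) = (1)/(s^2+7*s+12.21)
Set denominator = 0: s^2 + 7*s + 12.21 = (s + 3.7)(s + 3.3) = 0 → Poles: -3.3, -3.7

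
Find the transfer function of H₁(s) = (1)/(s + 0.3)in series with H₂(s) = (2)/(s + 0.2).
Series: H = H₁ · H₂ = (n₁·n₂)/(d₁·d₂).
Num: n₁·n₂ = 2. Den: d₁·d₂ = s^2 + 0.5*s + 0.06.
H(s) = (2)/(s^2 + 0.5*s + 0.06)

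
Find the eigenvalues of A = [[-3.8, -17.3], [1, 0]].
Eigenvalues solve det(λI - A) = 0.
Characteristic polynomial: λ^2 + 3.8*λ + 17.3 = 0.
Roots: -1.9 + 3.7j, -1.9 - 3.7j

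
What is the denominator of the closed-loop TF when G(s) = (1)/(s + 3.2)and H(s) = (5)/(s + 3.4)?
Characteristic poly = G_den * H_den + G_num * H_num = (s^2 + 6.6*s + 10.88) + (5) = s^2 + 6.6*s + 15.88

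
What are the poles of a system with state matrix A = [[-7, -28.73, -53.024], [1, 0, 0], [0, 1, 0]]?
Eigenvalues solve det(λI - A) = 0.
Characteristic polynomial: λ^3 + 7*λ^2 + 28.73*λ + 53.024 = 0.
Factor: (λ + 3.2)(λ^2 + 3.8*λ + 16.57) = 0.
Roots: -1.9 + 3.6j, -1.9 - 3.6j, -3.2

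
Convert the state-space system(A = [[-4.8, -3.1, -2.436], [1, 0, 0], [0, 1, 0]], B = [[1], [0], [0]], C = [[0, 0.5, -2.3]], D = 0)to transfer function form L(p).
L(p) = C(pI - A)⁻¹B + D.
Characteristic polynomial det(pI - A) = p^3 + 4.8*p^2 + 3.1*p + 2.436.
Numerator from C·adj(pI-A)·B + D·det(pI-A) = 0.5*p - 2.3.
L(p) = (0.5*p - 2.3)/(p^3 + 4.8*p^2 + 3.1*p + 2.436)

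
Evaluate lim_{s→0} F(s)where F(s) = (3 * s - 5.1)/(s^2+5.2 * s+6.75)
DC gain = F(0) = num(0)/den(0) = -5.1/6.75 = -0.7556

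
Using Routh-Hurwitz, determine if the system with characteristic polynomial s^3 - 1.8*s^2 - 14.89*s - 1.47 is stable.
Routh array:
s^3: [1, -14.89]; s^2: [-1.8, -1.47]; s^1: [-15.7067]; s^0: [-1.47]
First column: [1, -1.8, -15.7067, -1.47]. Sign changes = 1.
No, unstable (1 RHP root(s))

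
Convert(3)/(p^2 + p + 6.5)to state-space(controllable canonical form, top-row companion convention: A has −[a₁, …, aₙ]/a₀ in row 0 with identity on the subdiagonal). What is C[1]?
Reachable canonical form: C = numerator coefficients (right-aligned, zero-padded to length n).
num = 3, C = [[0, 3]].
C[1] = 3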